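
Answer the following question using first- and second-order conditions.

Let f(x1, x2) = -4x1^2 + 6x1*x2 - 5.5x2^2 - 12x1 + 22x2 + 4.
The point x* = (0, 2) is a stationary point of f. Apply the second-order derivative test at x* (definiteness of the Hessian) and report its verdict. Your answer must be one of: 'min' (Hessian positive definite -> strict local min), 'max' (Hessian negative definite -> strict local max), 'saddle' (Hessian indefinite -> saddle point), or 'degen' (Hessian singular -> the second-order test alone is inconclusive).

Compute the Hessian H = grad^2 f:
  H = [[-8, 6], [6, -11]]
Verify stationarity: grad f(x*) = H x* + g = (0, 0).
Eigenvalues of H: -15.6847, -3.3153.
Both eigenvalues < 0, so H is negative definite -> x* is a strict local max.

max


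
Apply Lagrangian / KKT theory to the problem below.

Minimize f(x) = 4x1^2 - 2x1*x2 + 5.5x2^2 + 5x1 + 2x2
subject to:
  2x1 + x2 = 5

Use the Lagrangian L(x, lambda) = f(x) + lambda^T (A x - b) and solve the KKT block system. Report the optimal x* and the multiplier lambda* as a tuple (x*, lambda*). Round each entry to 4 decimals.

Form the Lagrangian:
  L(x, lambda) = (1/2) x^T Q x + c^T x + lambda^T (A x - b)
Stationarity (grad_x L = 0): Q x + c + A^T lambda = 0.
Primal feasibility: A x = b.

This gives the KKT block system:
  [ Q   A^T ] [ x     ]   [-c ]
  [ A    0  ] [ lambda ] = [ b ]

Solving the linear system:
  x*      = (1.9833, 1.0333)
  lambda* = (-9.4)
  f(x*)   = 29.4917

x* = (1.9833, 1.0333), lambda* = (-9.4)


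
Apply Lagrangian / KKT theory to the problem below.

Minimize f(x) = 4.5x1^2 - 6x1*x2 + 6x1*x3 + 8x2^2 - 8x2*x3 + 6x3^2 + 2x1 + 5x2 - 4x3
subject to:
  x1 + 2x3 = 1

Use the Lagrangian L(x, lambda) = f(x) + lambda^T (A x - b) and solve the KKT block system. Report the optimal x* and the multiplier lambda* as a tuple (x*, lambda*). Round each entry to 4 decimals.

Form the Lagrangian:
  L(x, lambda) = (1/2) x^T Q x + c^T x + lambda^T (A x - b)
Stationarity (grad_x L = 0): Q x + c + A^T lambda = 0.
Primal feasibility: A x = b.

This gives the KKT block system:
  [ Q   A^T ] [ x     ]   [-c ]
  [ A    0  ] [ lambda ] = [ b ]

Solving the linear system:
  x*      = (-0.7174, -0.1522, 0.8587)
  lambda* = (-1.6087)
  f(x*)   = -2.0109

x* = (-0.7174, -0.1522, 0.8587), lambda* = (-1.6087)


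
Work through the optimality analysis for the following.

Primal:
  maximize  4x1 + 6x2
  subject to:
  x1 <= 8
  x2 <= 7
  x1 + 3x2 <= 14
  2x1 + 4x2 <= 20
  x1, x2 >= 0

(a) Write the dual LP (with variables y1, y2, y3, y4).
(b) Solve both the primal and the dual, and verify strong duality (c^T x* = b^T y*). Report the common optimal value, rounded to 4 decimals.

The standard primal-dual pair for 'max c^T x s.t. A x <= b, x >= 0' is:
  Dual:  min b^T y  s.t.  A^T y >= c,  y >= 0.

So the dual LP is:
  minimize  8y1 + 7y2 + 14y3 + 20y4
  subject to:
    y1 + y3 + 2y4 >= 4
    y2 + 3y3 + 4y4 >= 6
    y1, y2, y3, y4 >= 0

Solving the primal: x* = (8, 1).
  primal value c^T x* = 38.
Solving the dual: y* = (1, 0, 0, 1.5).
  dual value b^T y* = 38.
Strong duality: c^T x* = b^T y*. Confirmed.

38


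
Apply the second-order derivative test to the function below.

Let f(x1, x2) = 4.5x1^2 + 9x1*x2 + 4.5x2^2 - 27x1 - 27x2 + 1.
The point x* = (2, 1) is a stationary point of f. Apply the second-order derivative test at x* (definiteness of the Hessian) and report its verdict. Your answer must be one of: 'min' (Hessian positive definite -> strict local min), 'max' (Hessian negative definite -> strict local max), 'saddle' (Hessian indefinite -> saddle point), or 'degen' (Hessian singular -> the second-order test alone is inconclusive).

Compute the Hessian H = grad^2 f:
  H = [[9, 9], [9, 9]]
Verify stationarity: grad f(x*) = H x* + g = (0, 0).
Eigenvalues of H: 0, 18.
H has a zero eigenvalue (singular; positive semidefinite but not definite), so H is neither positive definite, negative definite, nor indefinite. The second-order test alone is inconclusive -> degen.
(Indeed, f is constant along the null direction of H through x*, so x* is not a strict local extremum.)

degen


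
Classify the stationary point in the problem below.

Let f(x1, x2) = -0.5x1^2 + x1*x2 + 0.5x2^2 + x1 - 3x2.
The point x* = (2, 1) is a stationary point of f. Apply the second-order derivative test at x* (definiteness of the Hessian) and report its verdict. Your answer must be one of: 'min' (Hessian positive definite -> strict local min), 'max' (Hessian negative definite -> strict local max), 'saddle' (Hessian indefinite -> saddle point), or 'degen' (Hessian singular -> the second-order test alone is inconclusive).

Compute the Hessian H = grad^2 f:
  H = [[-1, 1], [1, 1]]
Verify stationarity: grad f(x*) = H x* + g = (0, 0).
Eigenvalues of H: -1.4142, 1.4142.
Eigenvalues have mixed signs, so H is indefinite -> x* is a saddle point.

saddle


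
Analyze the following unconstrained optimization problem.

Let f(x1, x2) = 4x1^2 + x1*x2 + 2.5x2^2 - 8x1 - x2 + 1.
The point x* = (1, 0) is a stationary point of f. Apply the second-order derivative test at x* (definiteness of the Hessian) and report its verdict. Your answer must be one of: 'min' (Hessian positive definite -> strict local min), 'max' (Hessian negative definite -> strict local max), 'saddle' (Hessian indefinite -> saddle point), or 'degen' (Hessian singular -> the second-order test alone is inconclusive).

Compute the Hessian H = grad^2 f:
  H = [[8, 1], [1, 5]]
Verify stationarity: grad f(x*) = H x* + g = (0, 0).
Eigenvalues of H: 4.6972, 8.3028.
Both eigenvalues > 0, so H is positive definite -> x* is a strict local min.

min


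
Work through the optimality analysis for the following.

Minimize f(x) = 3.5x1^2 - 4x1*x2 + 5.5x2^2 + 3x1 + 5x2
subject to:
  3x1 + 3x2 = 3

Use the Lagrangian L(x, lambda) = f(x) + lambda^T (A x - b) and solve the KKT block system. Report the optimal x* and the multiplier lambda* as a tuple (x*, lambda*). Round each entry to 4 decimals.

Form the Lagrangian:
  L(x, lambda) = (1/2) x^T Q x + c^T x + lambda^T (A x - b)
Stationarity (grad_x L = 0): Q x + c + A^T lambda = 0.
Primal feasibility: A x = b.

This gives the KKT block system:
  [ Q   A^T ] [ x     ]   [-c ]
  [ A    0  ] [ lambda ] = [ b ]

Solving the linear system:
  x*      = (0.6538, 0.3462)
  lambda* = (-2.0641)
  f(x*)   = 4.9423

x* = (0.6538, 0.3462), lambda* = (-2.0641)


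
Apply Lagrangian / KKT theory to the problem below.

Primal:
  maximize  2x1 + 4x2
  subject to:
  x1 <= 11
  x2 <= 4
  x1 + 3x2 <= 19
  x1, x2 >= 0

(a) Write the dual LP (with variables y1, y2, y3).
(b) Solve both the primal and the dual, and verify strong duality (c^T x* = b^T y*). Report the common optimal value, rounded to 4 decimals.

The standard primal-dual pair for 'max c^T x s.t. A x <= b, x >= 0' is:
  Dual:  min b^T y  s.t.  A^T y >= c,  y >= 0.

So the dual LP is:
  minimize  11y1 + 4y2 + 19y3
  subject to:
    y1 + y3 >= 2
    y2 + 3y3 >= 4
    y1, y2, y3 >= 0

Solving the primal: x* = (11, 2.6667).
  primal value c^T x* = 32.6667.
Solving the dual: y* = (0.6667, 0, 1.3333).
  dual value b^T y* = 32.6667.
Strong duality: c^T x* = b^T y*. Confirmed.

32.6667


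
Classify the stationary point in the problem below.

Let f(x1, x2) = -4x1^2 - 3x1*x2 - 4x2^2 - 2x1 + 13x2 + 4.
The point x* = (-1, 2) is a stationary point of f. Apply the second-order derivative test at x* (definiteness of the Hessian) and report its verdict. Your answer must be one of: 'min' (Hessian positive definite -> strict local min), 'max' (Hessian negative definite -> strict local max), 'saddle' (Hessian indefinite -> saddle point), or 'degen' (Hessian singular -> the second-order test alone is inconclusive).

Compute the Hessian H = grad^2 f:
  H = [[-8, -3], [-3, -8]]
Verify stationarity: grad f(x*) = H x* + g = (0, 0).
Eigenvalues of H: -11, -5.
Both eigenvalues < 0, so H is negative definite -> x* is a strict local max.

max


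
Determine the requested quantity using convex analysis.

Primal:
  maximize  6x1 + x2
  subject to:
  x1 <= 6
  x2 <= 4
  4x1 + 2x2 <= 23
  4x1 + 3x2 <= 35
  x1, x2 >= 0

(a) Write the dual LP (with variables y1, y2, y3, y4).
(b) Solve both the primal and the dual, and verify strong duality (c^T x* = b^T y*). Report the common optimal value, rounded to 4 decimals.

The standard primal-dual pair for 'max c^T x s.t. A x <= b, x >= 0' is:
  Dual:  min b^T y  s.t.  A^T y >= c,  y >= 0.

So the dual LP is:
  minimize  6y1 + 4y2 + 23y3 + 35y4
  subject to:
    y1 + 4y3 + 4y4 >= 6
    y2 + 2y3 + 3y4 >= 1
    y1, y2, y3, y4 >= 0

Solving the primal: x* = (5.75, 0).
  primal value c^T x* = 34.5.
Solving the dual: y* = (0, 0, 1.5, 0).
  dual value b^T y* = 34.5.
Strong duality: c^T x* = b^T y*. Confirmed.

34.5


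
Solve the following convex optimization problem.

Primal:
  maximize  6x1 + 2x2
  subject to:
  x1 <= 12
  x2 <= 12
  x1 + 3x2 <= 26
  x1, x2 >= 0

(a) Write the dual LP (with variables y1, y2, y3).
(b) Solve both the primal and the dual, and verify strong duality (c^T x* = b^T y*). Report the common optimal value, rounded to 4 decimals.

The standard primal-dual pair for 'max c^T x s.t. A x <= b, x >= 0' is:
  Dual:  min b^T y  s.t.  A^T y >= c,  y >= 0.

So the dual LP is:
  minimize  12y1 + 12y2 + 26y3
  subject to:
    y1 + y3 >= 6
    y2 + 3y3 >= 2
    y1, y2, y3 >= 0

Solving the primal: x* = (12, 4.6667).
  primal value c^T x* = 81.3333.
Solving the dual: y* = (5.3333, 0, 0.6667).
  dual value b^T y* = 81.3333.
Strong duality: c^T x* = b^T y*. Confirmed.

81.3333


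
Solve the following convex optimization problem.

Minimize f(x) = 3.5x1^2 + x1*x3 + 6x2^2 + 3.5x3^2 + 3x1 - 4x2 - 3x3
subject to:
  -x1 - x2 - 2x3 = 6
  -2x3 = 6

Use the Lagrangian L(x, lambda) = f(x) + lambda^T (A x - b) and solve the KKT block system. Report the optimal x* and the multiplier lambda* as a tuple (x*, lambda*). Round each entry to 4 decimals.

Form the Lagrangian:
  L(x, lambda) = (1/2) x^T Q x + c^T x + lambda^T (A x - b)
Stationarity (grad_x L = 0): Q x + c + A^T lambda = 0.
Primal feasibility: A x = b.

This gives the KKT block system:
  [ Q   A^T ] [ x     ]   [-c ]
  [ A    0  ] [ lambda ] = [ b ]

Solving the linear system:
  x*      = (-0.2105, 0.2105, -3)
  lambda* = (-1.4737, -10.6316)
  f(x*)   = 40.0789

x* = (-0.2105, 0.2105, -3), lambda* = (-1.4737, -10.6316)


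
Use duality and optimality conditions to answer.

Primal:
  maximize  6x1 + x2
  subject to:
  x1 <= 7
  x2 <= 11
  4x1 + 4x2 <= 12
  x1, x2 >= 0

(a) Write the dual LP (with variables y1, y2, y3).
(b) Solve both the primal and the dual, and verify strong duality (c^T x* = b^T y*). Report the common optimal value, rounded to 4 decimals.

The standard primal-dual pair for 'max c^T x s.t. A x <= b, x >= 0' is:
  Dual:  min b^T y  s.t.  A^T y >= c,  y >= 0.

So the dual LP is:
  minimize  7y1 + 11y2 + 12y3
  subject to:
    y1 + 4y3 >= 6
    y2 + 4y3 >= 1
    y1, y2, y3 >= 0

Solving the primal: x* = (3, 0).
  primal value c^T x* = 18.
Solving the dual: y* = (0, 0, 1.5).
  dual value b^T y* = 18.
Strong duality: c^T x* = b^T y*. Confirmed.

18


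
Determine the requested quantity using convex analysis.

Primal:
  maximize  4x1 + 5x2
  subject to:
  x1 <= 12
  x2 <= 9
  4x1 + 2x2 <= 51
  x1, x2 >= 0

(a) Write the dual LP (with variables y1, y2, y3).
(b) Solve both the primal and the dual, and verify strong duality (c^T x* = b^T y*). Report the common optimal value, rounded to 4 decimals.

The standard primal-dual pair for 'max c^T x s.t. A x <= b, x >= 0' is:
  Dual:  min b^T y  s.t.  A^T y >= c,  y >= 0.

So the dual LP is:
  minimize  12y1 + 9y2 + 51y3
  subject to:
    y1 + 4y3 >= 4
    y2 + 2y3 >= 5
    y1, y2, y3 >= 0

Solving the primal: x* = (8.25, 9).
  primal value c^T x* = 78.
Solving the dual: y* = (0, 3, 1).
  dual value b^T y* = 78.
Strong duality: c^T x* = b^T y*. Confirmed.

78


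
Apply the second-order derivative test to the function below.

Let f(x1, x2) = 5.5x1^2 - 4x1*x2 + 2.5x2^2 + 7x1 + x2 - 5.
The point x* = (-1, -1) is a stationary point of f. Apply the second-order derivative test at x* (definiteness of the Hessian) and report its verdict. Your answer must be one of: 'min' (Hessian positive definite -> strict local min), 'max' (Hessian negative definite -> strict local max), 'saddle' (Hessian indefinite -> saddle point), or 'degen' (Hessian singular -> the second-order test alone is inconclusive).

Compute the Hessian H = grad^2 f:
  H = [[11, -4], [-4, 5]]
Verify stationarity: grad f(x*) = H x* + g = (0, 0).
Eigenvalues of H: 3, 13.
Both eigenvalues > 0, so H is positive definite -> x* is a strict local min.

min


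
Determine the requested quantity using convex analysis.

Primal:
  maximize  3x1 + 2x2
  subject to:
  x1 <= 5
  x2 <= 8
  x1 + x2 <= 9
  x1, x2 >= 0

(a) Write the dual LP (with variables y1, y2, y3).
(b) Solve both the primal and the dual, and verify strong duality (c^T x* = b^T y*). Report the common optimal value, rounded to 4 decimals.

The standard primal-dual pair for 'max c^T x s.t. A x <= b, x >= 0' is:
  Dual:  min b^T y  s.t.  A^T y >= c,  y >= 0.

So the dual LP is:
  minimize  5y1 + 8y2 + 9y3
  subject to:
    y1 + y3 >= 3
    y2 + y3 >= 2
    y1, y2, y3 >= 0

Solving the primal: x* = (5, 4).
  primal value c^T x* = 23.
Solving the dual: y* = (1, 0, 2).
  dual value b^T y* = 23.
Strong duality: c^T x* = b^T y*. Confirmed.

23


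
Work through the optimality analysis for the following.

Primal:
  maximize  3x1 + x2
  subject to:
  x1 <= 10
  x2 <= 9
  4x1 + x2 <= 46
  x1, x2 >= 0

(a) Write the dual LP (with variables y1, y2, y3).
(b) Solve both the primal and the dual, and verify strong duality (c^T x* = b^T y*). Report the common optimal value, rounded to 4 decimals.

The standard primal-dual pair for 'max c^T x s.t. A x <= b, x >= 0' is:
  Dual:  min b^T y  s.t.  A^T y >= c,  y >= 0.

So the dual LP is:
  minimize  10y1 + 9y2 + 46y3
  subject to:
    y1 + 4y3 >= 3
    y2 + y3 >= 1
    y1, y2, y3 >= 0

Solving the primal: x* = (9.25, 9).
  primal value c^T x* = 36.75.
Solving the dual: y* = (0, 0.25, 0.75).
  dual value b^T y* = 36.75.
Strong duality: c^T x* = b^T y*. Confirmed.

36.75


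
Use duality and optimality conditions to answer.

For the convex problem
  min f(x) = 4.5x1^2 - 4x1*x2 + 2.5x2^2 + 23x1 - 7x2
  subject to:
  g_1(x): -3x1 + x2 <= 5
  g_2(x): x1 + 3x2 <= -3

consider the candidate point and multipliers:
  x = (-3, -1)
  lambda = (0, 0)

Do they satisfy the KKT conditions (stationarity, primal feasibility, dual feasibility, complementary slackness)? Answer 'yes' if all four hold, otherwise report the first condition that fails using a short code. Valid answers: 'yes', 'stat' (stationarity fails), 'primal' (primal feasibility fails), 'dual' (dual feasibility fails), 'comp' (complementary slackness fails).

Gradient of f: grad f(x) = Q x + c = (0, 0)
Constraint values g_i(x) = a_i^T x - b_i:
  g_1((-3, -1)) = 3
  g_2((-3, -1)) = -3
Stationarity residual: grad f(x) + sum_i lambda_i a_i = (0, 0)
  -> stationarity OK
Primal feasibility (all g_i <= 0): FAILS
Dual feasibility (all lambda_i >= 0): OK
Complementary slackness (lambda_i * g_i(x) = 0 for all i): OK

Verdict: the first failing condition is primal_feasibility -> primal.

primal


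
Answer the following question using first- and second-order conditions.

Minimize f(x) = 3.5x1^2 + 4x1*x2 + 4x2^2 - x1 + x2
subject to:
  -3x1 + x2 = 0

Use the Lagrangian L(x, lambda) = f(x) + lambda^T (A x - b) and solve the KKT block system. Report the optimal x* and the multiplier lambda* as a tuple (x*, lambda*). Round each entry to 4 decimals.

Form the Lagrangian:
  L(x, lambda) = (1/2) x^T Q x + c^T x + lambda^T (A x - b)
Stationarity (grad_x L = 0): Q x + c + A^T lambda = 0.
Primal feasibility: A x = b.

This gives the KKT block system:
  [ Q   A^T ] [ x     ]   [-c ]
  [ A    0  ] [ lambda ] = [ b ]

Solving the linear system:
  x*      = (-0.0194, -0.0583)
  lambda* = (-0.4563)
  f(x*)   = -0.0194

x* = (-0.0194, -0.0583), lambda* = (-0.4563)


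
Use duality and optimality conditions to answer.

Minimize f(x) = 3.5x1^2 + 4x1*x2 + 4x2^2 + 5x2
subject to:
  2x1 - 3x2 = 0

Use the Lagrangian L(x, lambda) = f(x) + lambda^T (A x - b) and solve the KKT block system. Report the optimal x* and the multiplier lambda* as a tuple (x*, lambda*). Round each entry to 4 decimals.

Form the Lagrangian:
  L(x, lambda) = (1/2) x^T Q x + c^T x + lambda^T (A x - b)
Stationarity (grad_x L = 0): Q x + c + A^T lambda = 0.
Primal feasibility: A x = b.

This gives the KKT block system:
  [ Q   A^T ] [ x     ]   [-c ]
  [ A    0  ] [ lambda ] = [ b ]

Solving the linear system:
  x*      = (-0.2098, -0.1399)
  lambda* = (1.014)
  f(x*)   = -0.3497

x* = (-0.2098, -0.1399), lambda* = (1.014)


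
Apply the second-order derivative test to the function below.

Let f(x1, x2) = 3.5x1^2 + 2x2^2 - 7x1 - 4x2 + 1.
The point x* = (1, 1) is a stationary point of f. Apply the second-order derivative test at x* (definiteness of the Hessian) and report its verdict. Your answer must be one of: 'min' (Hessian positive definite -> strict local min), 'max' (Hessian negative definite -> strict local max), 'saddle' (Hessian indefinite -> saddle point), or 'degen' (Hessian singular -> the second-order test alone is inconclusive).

Compute the Hessian H = grad^2 f:
  H = [[7, 0], [0, 4]]
Verify stationarity: grad f(x*) = H x* + g = (0, 0).
Eigenvalues of H: 4, 7.
Both eigenvalues > 0, so H is positive definite -> x* is a strict local min.

min


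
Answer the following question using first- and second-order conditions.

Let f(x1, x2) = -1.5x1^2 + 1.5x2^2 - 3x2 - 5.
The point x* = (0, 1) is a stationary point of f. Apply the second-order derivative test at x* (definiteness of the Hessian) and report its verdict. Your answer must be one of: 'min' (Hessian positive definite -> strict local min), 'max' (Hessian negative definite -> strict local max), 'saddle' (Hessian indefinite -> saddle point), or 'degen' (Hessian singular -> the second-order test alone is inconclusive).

Compute the Hessian H = grad^2 f:
  H = [[-3, 0], [0, 3]]
Verify stationarity: grad f(x*) = H x* + g = (0, 0).
Eigenvalues of H: -3, 3.
Eigenvalues have mixed signs, so H is indefinite -> x* is a saddle point.

saddle


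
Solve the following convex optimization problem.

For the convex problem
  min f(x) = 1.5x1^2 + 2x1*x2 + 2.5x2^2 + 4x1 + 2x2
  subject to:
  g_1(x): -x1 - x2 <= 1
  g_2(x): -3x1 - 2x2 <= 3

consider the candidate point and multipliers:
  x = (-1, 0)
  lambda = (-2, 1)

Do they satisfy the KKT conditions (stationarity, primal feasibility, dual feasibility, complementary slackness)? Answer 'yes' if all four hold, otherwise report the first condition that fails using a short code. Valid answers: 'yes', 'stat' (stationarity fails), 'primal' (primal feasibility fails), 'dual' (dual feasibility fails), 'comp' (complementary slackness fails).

Gradient of f: grad f(x) = Q x + c = (1, 0)
Constraint values g_i(x) = a_i^T x - b_i:
  g_1((-1, 0)) = 0
  g_2((-1, 0)) = 0
Stationarity residual: grad f(x) + sum_i lambda_i a_i = (0, 0)
  -> stationarity OK
Primal feasibility (all g_i <= 0): OK
Dual feasibility (all lambda_i >= 0): FAILS
Complementary slackness (lambda_i * g_i(x) = 0 for all i): OK

Verdict: the first failing condition is dual_feasibility -> dual.

dual


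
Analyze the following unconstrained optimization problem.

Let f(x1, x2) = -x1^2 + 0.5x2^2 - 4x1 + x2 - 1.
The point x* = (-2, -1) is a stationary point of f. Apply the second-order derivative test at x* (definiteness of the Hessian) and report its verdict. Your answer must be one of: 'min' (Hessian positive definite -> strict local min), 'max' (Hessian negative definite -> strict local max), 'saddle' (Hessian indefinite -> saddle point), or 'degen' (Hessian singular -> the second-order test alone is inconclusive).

Compute the Hessian H = grad^2 f:
  H = [[-2, 0], [0, 1]]
Verify stationarity: grad f(x*) = H x* + g = (0, 0).
Eigenvalues of H: -2, 1.
Eigenvalues have mixed signs, so H is indefinite -> x* is a saddle point.

saddle


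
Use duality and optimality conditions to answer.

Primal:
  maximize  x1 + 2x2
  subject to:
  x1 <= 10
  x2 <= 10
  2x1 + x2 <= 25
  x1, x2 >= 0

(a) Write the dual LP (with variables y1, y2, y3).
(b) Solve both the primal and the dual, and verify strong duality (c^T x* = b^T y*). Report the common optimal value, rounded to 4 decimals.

The standard primal-dual pair for 'max c^T x s.t. A x <= b, x >= 0' is:
  Dual:  min b^T y  s.t.  A^T y >= c,  y >= 0.

So the dual LP is:
  minimize  10y1 + 10y2 + 25y3
  subject to:
    y1 + 2y3 >= 1
    y2 + y3 >= 2
    y1, y2, y3 >= 0

Solving the primal: x* = (7.5, 10).
  primal value c^T x* = 27.5.
Solving the dual: y* = (0, 1.5, 0.5).
  dual value b^T y* = 27.5.
Strong duality: c^T x* = b^T y*. Confirmed.

27.5


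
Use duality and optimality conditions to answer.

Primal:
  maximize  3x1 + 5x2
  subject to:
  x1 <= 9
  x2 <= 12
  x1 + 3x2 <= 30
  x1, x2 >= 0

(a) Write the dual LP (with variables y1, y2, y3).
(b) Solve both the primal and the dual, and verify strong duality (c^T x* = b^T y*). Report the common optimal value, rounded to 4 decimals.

The standard primal-dual pair for 'max c^T x s.t. A x <= b, x >= 0' is:
  Dual:  min b^T y  s.t.  A^T y >= c,  y >= 0.

So the dual LP is:
  minimize  9y1 + 12y2 + 30y3
  subject to:
    y1 + y3 >= 3
    y2 + 3y3 >= 5
    y1, y2, y3 >= 0

Solving the primal: x* = (9, 7).
  primal value c^T x* = 62.
Solving the dual: y* = (1.3333, 0, 1.6667).
  dual value b^T y* = 62.
Strong duality: c^T x* = b^T y*. Confirmed.

62


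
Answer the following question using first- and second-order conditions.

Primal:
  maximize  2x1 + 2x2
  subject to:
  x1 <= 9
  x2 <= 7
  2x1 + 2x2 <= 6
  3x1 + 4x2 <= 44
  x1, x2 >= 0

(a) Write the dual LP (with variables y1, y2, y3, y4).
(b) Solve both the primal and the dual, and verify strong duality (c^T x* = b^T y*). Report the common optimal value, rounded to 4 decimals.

The standard primal-dual pair for 'max c^T x s.t. A x <= b, x >= 0' is:
  Dual:  min b^T y  s.t.  A^T y >= c,  y >= 0.

So the dual LP is:
  minimize  9y1 + 7y2 + 6y3 + 44y4
  subject to:
    y1 + 2y3 + 3y4 >= 2
    y2 + 2y3 + 4y4 >= 2
    y1, y2, y3, y4 >= 0

Solving the primal: x* = (3, 0).
  primal value c^T x* = 6.
Solving the dual: y* = (0, 0, 1, 0).
  dual value b^T y* = 6.
Strong duality: c^T x* = b^T y*. Confirmed.

6


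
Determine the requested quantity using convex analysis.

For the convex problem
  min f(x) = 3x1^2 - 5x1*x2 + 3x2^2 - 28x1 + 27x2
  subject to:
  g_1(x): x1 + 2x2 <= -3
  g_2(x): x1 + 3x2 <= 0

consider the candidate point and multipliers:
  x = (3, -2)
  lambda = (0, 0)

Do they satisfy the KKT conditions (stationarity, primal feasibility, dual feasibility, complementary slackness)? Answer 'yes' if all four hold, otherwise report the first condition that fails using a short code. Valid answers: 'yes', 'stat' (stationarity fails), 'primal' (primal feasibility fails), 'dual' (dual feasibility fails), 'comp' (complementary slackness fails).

Gradient of f: grad f(x) = Q x + c = (0, 0)
Constraint values g_i(x) = a_i^T x - b_i:
  g_1((3, -2)) = 2
  g_2((3, -2)) = -3
Stationarity residual: grad f(x) + sum_i lambda_i a_i = (0, 0)
  -> stationarity OK
Primal feasibility (all g_i <= 0): FAILS
Dual feasibility (all lambda_i >= 0): OK
Complementary slackness (lambda_i * g_i(x) = 0 for all i): OK

Verdict: the first failing condition is primal_feasibility -> primal.

primal


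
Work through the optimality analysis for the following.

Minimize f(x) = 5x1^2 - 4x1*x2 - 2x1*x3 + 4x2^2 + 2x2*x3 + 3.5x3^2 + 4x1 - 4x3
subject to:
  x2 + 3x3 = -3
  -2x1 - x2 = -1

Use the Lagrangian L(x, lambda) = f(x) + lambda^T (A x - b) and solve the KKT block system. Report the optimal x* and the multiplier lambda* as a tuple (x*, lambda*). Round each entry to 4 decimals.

Form the Lagrangian:
  L(x, lambda) = (1/2) x^T Q x + c^T x + lambda^T (A x - b)
Stationarity (grad_x L = 0): Q x + c + A^T lambda = 0.
Primal feasibility: A x = b.

This gives the KKT block system:
  [ Q   A^T ] [ x     ]   [-c ]
  [ A    0  ] [ lambda ] = [ b ]

Solving the linear system:
  x*      = (0.2929, 0.4142, -1.1381)
  lambda* = (3.9079, 3.7741)
  f(x*)   = 10.6109

x* = (0.2929, 0.4142, -1.1381), lambda* = (3.9079, 3.7741)


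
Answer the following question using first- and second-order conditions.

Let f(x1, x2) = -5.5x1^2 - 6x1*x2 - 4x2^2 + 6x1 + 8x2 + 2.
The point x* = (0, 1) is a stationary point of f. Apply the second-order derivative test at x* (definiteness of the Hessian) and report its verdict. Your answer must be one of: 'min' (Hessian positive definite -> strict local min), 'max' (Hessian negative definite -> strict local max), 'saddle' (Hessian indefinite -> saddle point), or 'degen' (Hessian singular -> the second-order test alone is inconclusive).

Compute the Hessian H = grad^2 f:
  H = [[-11, -6], [-6, -8]]
Verify stationarity: grad f(x*) = H x* + g = (0, 0).
Eigenvalues of H: -15.6847, -3.3153.
Both eigenvalues < 0, so H is negative definite -> x* is a strict local max.

max


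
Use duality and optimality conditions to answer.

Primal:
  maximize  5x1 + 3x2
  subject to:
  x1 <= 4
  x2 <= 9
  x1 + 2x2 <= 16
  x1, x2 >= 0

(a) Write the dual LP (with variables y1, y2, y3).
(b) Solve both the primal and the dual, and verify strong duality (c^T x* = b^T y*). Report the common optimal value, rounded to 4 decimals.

The standard primal-dual pair for 'max c^T x s.t. A x <= b, x >= 0' is:
  Dual:  min b^T y  s.t.  A^T y >= c,  y >= 0.

So the dual LP is:
  minimize  4y1 + 9y2 + 16y3
  subject to:
    y1 + y3 >= 5
    y2 + 2y3 >= 3
    y1, y2, y3 >= 0

Solving the primal: x* = (4, 6).
  primal value c^T x* = 38.
Solving the dual: y* = (3.5, 0, 1.5).
  dual value b^T y* = 38.
Strong duality: c^T x* = b^T y*. Confirmed.

38


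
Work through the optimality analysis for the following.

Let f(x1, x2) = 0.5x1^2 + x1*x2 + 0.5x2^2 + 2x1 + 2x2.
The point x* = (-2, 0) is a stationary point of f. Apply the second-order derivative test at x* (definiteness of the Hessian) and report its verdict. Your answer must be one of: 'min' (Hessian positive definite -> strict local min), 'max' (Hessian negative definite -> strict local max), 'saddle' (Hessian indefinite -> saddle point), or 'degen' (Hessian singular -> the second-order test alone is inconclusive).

Compute the Hessian H = grad^2 f:
  H = [[1, 1], [1, 1]]
Verify stationarity: grad f(x*) = H x* + g = (0, 0).
Eigenvalues of H: 0, 2.
H has a zero eigenvalue (singular; positive semidefinite but not definite), so H is neither positive definite, negative definite, nor indefinite. The second-order test alone is inconclusive -> degen.
(Indeed, f is constant along the null direction of H through x*, so x* is not a strict local extremum.)

degen


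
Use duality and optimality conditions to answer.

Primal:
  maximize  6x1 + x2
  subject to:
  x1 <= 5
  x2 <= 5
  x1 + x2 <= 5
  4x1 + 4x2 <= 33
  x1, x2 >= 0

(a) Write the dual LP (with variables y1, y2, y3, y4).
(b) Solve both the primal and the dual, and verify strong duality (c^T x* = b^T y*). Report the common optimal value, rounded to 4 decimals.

The standard primal-dual pair for 'max c^T x s.t. A x <= b, x >= 0' is:
  Dual:  min b^T y  s.t.  A^T y >= c,  y >= 0.

So the dual LP is:
  minimize  5y1 + 5y2 + 5y3 + 33y4
  subject to:
    y1 + y3 + 4y4 >= 6
    y2 + y3 + 4y4 >= 1
    y1, y2, y3, y4 >= 0

Solving the primal: x* = (5, 0).
  primal value c^T x* = 30.
Solving the dual: y* = (5, 0, 1, 0).
  dual value b^T y* = 30.
Strong duality: c^T x* = b^T y*. Confirmed.

30


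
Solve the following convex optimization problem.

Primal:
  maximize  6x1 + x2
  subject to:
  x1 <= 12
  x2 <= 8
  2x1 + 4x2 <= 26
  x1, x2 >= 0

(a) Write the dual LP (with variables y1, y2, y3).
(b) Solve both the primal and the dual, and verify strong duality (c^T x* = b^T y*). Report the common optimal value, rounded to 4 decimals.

The standard primal-dual pair for 'max c^T x s.t. A x <= b, x >= 0' is:
  Dual:  min b^T y  s.t.  A^T y >= c,  y >= 0.

So the dual LP is:
  minimize  12y1 + 8y2 + 26y3
  subject to:
    y1 + 2y3 >= 6
    y2 + 4y3 >= 1
    y1, y2, y3 >= 0

Solving the primal: x* = (12, 0.5).
  primal value c^T x* = 72.5.
Solving the dual: y* = (5.5, 0, 0.25).
  dual value b^T y* = 72.5.
Strong duality: c^T x* = b^T y*. Confirmed.

72.5


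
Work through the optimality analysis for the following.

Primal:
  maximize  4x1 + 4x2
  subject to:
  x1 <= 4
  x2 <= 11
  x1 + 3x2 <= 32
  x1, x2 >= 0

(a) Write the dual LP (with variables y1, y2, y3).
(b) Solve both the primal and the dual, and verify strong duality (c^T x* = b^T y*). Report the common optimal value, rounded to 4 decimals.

The standard primal-dual pair for 'max c^T x s.t. A x <= b, x >= 0' is:
  Dual:  min b^T y  s.t.  A^T y >= c,  y >= 0.

So the dual LP is:
  minimize  4y1 + 11y2 + 32y3
  subject to:
    y1 + y3 >= 4
    y2 + 3y3 >= 4
    y1, y2, y3 >= 0

Solving the primal: x* = (4, 9.3333).
  primal value c^T x* = 53.3333.
Solving the dual: y* = (2.6667, 0, 1.3333).
  dual value b^T y* = 53.3333.
Strong duality: c^T x* = b^T y*. Confirmed.

53.3333


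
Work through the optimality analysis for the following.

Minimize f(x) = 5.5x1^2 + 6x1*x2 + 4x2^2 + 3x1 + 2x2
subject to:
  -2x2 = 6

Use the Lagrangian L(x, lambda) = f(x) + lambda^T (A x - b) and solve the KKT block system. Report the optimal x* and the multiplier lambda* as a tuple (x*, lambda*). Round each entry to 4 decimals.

Form the Lagrangian:
  L(x, lambda) = (1/2) x^T Q x + c^T x + lambda^T (A x - b)
Stationarity (grad_x L = 0): Q x + c + A^T lambda = 0.
Primal feasibility: A x = b.

This gives the KKT block system:
  [ Q   A^T ] [ x     ]   [-c ]
  [ A    0  ] [ lambda ] = [ b ]

Solving the linear system:
  x*      = (1.3636, -3)
  lambda* = (-6.9091)
  f(x*)   = 19.7727

x* = (1.3636, -3), lambda* = (-6.9091)


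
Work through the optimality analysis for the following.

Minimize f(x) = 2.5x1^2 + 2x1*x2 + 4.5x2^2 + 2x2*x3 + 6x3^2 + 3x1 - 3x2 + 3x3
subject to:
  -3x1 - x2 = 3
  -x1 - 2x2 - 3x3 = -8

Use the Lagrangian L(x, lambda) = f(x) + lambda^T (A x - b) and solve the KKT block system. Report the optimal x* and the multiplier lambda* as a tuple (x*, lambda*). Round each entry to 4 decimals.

Form the Lagrangian:
  L(x, lambda) = (1/2) x^T Q x + c^T x + lambda^T (A x - b)
Stationarity (grad_x L = 0): Q x + c + A^T lambda = 0.
Primal feasibility: A x = b.

This gives the KKT block system:
  [ Q   A^T ] [ x     ]   [-c ]
  [ A    0  ] [ lambda ] = [ b ]

Solving the linear system:
  x*      = (-1.687, 2.0611, 1.855)
  lambda* = (-3.7023, 9.7939)
  f(x*)   = 41.8893

x* = (-1.687, 2.0611, 1.855), lambda* = (-3.7023, 9.7939)


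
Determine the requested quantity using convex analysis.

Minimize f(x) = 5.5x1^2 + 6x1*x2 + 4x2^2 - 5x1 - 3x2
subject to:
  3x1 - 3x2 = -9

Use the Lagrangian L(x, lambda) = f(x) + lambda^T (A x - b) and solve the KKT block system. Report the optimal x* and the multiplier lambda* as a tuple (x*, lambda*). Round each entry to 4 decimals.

Form the Lagrangian:
  L(x, lambda) = (1/2) x^T Q x + c^T x + lambda^T (A x - b)
Stationarity (grad_x L = 0): Q x + c + A^T lambda = 0.
Primal feasibility: A x = b.

This gives the KKT block system:
  [ Q   A^T ] [ x     ]   [-c ]
  [ A    0  ] [ lambda ] = [ b ]

Solving the linear system:
  x*      = (-1.0968, 1.9032)
  lambda* = (1.8817)
  f(x*)   = 8.3548

x* = (-1.0968, 1.9032), lambda* = (1.8817)


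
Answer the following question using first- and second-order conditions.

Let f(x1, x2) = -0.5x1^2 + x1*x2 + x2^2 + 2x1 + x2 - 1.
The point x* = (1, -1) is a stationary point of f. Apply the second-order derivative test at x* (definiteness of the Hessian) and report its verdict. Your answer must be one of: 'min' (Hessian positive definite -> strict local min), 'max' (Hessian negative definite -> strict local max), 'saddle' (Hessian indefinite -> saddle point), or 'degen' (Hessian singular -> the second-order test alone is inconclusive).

Compute the Hessian H = grad^2 f:
  H = [[-1, 1], [1, 2]]
Verify stationarity: grad f(x*) = H x* + g = (0, 0).
Eigenvalues of H: -1.3028, 2.3028.
Eigenvalues have mixed signs, so H is indefinite -> x* is a saddle point.

saddle


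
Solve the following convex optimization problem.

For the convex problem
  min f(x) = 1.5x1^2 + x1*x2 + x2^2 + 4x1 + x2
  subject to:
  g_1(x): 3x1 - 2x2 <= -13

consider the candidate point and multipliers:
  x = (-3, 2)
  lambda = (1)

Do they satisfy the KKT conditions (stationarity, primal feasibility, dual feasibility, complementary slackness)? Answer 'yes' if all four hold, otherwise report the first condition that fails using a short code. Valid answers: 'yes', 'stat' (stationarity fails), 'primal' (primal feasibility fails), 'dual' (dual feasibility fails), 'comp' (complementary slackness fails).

Gradient of f: grad f(x) = Q x + c = (-3, 2)
Constraint values g_i(x) = a_i^T x - b_i:
  g_1((-3, 2)) = 0
Stationarity residual: grad f(x) + sum_i lambda_i a_i = (0, 0)
  -> stationarity OK
Primal feasibility (all g_i <= 0): OK
Dual feasibility (all lambda_i >= 0): OK
Complementary slackness (lambda_i * g_i(x) = 0 for all i): OK

Verdict: yes, KKT holds.

yes


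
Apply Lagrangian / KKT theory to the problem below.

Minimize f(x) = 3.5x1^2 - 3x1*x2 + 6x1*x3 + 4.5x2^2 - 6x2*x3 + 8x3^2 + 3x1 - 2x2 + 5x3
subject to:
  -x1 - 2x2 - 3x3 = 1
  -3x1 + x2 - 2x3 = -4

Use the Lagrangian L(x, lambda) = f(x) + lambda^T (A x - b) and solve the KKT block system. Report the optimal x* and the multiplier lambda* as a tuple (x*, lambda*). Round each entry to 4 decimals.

Form the Lagrangian:
  L(x, lambda) = (1/2) x^T Q x + c^T x + lambda^T (A x - b)
Stationarity (grad_x L = 0): Q x + c + A^T lambda = 0.
Primal feasibility: A x = b.

This gives the KKT block system:
  [ Q   A^T ] [ x     ]   [-c ]
  [ A    0  ] [ lambda ] = [ b ]

Solving the linear system:
  x*      = (1.6923, -0.3077, -0.6923)
  lambda* = (-0.7802, 4.1319)
  f(x*)   = 9.7692

x* = (1.6923, -0.3077, -0.6923), lambda* = (-0.7802, 4.1319)


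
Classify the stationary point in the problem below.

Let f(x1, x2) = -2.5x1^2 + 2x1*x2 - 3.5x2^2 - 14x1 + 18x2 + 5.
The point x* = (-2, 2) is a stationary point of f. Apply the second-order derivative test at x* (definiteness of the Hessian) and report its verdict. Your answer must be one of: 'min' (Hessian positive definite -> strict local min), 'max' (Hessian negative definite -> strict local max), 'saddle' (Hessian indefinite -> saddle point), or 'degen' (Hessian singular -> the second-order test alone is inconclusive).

Compute the Hessian H = grad^2 f:
  H = [[-5, 2], [2, -7]]
Verify stationarity: grad f(x*) = H x* + g = (0, 0).
Eigenvalues of H: -8.2361, -3.7639.
Both eigenvalues < 0, so H is negative definite -> x* is a strict local max.

max


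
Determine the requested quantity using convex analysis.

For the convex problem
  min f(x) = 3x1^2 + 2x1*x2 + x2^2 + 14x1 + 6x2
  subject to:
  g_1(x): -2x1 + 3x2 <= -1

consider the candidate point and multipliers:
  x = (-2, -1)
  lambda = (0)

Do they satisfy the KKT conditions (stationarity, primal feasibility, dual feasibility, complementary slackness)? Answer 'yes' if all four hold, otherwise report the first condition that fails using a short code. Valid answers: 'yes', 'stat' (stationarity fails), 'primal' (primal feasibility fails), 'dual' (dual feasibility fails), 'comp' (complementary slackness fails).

Gradient of f: grad f(x) = Q x + c = (0, 0)
Constraint values g_i(x) = a_i^T x - b_i:
  g_1((-2, -1)) = 2
Stationarity residual: grad f(x) + sum_i lambda_i a_i = (0, 0)
  -> stationarity OK
Primal feasibility (all g_i <= 0): FAILS
Dual feasibility (all lambda_i >= 0): OK
Complementary slackness (lambda_i * g_i(x) = 0 for all i): OK

Verdict: the first failing condition is primal_feasibility -> primal.

primal


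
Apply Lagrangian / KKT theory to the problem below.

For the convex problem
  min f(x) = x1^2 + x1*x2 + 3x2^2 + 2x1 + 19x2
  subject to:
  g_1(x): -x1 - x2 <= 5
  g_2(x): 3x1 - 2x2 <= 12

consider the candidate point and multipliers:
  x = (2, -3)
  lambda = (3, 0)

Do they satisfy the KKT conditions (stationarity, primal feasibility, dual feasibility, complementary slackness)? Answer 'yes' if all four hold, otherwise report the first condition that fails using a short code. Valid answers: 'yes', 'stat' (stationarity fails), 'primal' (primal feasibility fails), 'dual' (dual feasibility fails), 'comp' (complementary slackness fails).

Gradient of f: grad f(x) = Q x + c = (3, 3)
Constraint values g_i(x) = a_i^T x - b_i:
  g_1((2, -3)) = -4
  g_2((2, -3)) = 0
Stationarity residual: grad f(x) + sum_i lambda_i a_i = (0, 0)
  -> stationarity OK
Primal feasibility (all g_i <= 0): OK
Dual feasibility (all lambda_i >= 0): OK
Complementary slackness (lambda_i * g_i(x) = 0 for all i): FAILS

Verdict: the first failing condition is complementary_slackness -> comp.

comp


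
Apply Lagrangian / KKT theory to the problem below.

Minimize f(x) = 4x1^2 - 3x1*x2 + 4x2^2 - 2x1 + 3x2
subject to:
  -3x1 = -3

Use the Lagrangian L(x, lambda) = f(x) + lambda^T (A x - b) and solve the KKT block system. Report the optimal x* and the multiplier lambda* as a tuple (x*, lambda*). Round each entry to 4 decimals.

Form the Lagrangian:
  L(x, lambda) = (1/2) x^T Q x + c^T x + lambda^T (A x - b)
Stationarity (grad_x L = 0): Q x + c + A^T lambda = 0.
Primal feasibility: A x = b.

This gives the KKT block system:
  [ Q   A^T ] [ x     ]   [-c ]
  [ A    0  ] [ lambda ] = [ b ]

Solving the linear system:
  x*      = (1, 0)
  lambda* = (2)
  f(x*)   = 2

x* = (1, 0), lambda* = (2)


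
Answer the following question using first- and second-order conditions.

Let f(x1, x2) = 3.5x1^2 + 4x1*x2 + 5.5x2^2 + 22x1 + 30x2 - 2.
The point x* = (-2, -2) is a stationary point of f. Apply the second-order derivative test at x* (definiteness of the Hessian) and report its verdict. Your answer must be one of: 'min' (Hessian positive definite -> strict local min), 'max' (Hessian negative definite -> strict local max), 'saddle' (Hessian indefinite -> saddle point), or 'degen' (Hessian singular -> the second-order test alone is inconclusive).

Compute the Hessian H = grad^2 f:
  H = [[7, 4], [4, 11]]
Verify stationarity: grad f(x*) = H x* + g = (0, 0).
Eigenvalues of H: 4.5279, 13.4721.
Both eigenvalues > 0, so H is positive definite -> x* is a strict local min.

min


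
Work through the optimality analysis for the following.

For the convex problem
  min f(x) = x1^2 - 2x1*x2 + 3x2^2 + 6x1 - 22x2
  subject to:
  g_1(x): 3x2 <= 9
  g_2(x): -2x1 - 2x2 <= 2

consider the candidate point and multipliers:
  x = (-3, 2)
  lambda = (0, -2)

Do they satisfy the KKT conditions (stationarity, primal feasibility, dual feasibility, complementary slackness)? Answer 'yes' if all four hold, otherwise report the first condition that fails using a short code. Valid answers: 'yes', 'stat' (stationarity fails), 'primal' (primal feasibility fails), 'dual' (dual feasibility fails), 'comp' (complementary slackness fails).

Gradient of f: grad f(x) = Q x + c = (-4, -4)
Constraint values g_i(x) = a_i^T x - b_i:
  g_1((-3, 2)) = -3
  g_2((-3, 2)) = 0
Stationarity residual: grad f(x) + sum_i lambda_i a_i = (0, 0)
  -> stationarity OK
Primal feasibility (all g_i <= 0): OK
Dual feasibility (all lambda_i >= 0): FAILS
Complementary slackness (lambda_i * g_i(x) = 0 for all i): OK

Verdict: the first failing condition is dual_feasibility -> dual.

dual


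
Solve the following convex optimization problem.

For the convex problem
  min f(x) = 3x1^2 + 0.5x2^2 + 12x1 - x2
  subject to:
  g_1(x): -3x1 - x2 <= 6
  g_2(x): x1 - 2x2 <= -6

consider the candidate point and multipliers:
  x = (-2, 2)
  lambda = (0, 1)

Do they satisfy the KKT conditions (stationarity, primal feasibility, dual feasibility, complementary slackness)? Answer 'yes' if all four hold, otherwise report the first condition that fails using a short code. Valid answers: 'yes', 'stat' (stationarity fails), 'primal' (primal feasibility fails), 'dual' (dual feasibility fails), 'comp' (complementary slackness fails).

Gradient of f: grad f(x) = Q x + c = (0, 1)
Constraint values g_i(x) = a_i^T x - b_i:
  g_1((-2, 2)) = -2
  g_2((-2, 2)) = 0
Stationarity residual: grad f(x) + sum_i lambda_i a_i = (1, -1)
  -> stationarity FAILS
Primal feasibility (all g_i <= 0): OK
Dual feasibility (all lambda_i >= 0): OK
Complementary slackness (lambda_i * g_i(x) = 0 for all i): OK

Verdict: the first failing condition is stationarity -> stat.

stat
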